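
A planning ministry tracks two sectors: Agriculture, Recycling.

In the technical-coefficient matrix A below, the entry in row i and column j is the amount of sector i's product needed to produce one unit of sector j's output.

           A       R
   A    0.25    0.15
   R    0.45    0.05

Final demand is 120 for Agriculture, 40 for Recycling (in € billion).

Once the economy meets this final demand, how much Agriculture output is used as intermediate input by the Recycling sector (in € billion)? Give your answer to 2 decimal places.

I − A =
  [   0.75    -0.15]
  [  -0.45     0.95]
det(I−A) = (0.75)(0.95) − (-0.15)(-0.45) = 0.6450
adj(I−A) = [[0.95, 0.15], [0.45, 0.75]]
(I − A)⁻¹ = adj(I−A) / det(I−A) ≈
  [   1.4729     0.2326]
  [   0.6977     1.1628]
First solve x = (I − A)⁻¹ d = adj(I−A)·d / det(I−A); in particular x_R = (0.45·120 + 0.75·40) / 0.6450 = 84.00 / 0.6450 ≈ 130.2326.
Intermediate flow from A to R: z_AR = a_AR · x_R = 0.15 × 84.00 / 0.6450 = 12.60 / 0.6450 ≈ 19.53.

z_AR = 19.53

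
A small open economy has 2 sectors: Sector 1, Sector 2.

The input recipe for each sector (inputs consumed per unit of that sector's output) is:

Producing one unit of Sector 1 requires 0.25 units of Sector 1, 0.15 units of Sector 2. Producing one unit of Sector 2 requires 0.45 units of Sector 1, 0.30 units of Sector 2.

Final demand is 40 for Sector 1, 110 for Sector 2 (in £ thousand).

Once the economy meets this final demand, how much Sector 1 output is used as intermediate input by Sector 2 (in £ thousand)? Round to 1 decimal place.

I − A =
  [   0.75    -0.45]
  [  -0.15     0.70]
det(I−A) = (0.75)(0.70) − (-0.45)(-0.15) = 0.4575
adj(I−A) = [[0.70, 0.45], [0.15, 0.75]]
(I − A)⁻¹ = adj(I−A) / det(I−A) ≈
  [   1.5301     0.9836]
  [   0.3279     1.6393]
First solve x = (I − A)⁻¹ d = adj(I−A)·d / det(I−A); in particular x_2 = (0.15·40 + 0.75·110) / 0.4575 = 88.50 / 0.4575 ≈ 193.443.
Intermediate flow from 1 to 2: z_12 = a_12 · x_2 = 0.45 × 88.50 / 0.4575 = 39.825 / 0.4575 ≈ 87.0.

z_12 = 87.0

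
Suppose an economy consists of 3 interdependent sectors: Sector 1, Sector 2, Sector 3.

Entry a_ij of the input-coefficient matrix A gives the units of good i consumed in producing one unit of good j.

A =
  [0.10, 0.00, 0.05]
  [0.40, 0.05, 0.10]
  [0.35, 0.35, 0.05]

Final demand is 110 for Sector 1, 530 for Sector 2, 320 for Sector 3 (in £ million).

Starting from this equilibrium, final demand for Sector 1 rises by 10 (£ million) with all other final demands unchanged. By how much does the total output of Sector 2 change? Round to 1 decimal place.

I − A =
  [   0.90     0.00    -0.05]
  [  -0.40     0.95    -0.10]
  [  -0.35    -0.35     0.95]
Cofactors of I−A, C_ij = (−1)^(i+j)·(minor ij) (rows/columns in the sector order above):
  C_11 = (0.95)(0.95) − (-0.10)(-0.35) = 0.8675
  C_12 = −[(-0.40)(0.95) − (-0.10)(-0.35)] = 0.4150
  C_13 = (-0.40)(-0.35) − (0.95)(-0.35) = 0.4725
  C_21 = −[(0.00)(0.95) − (-0.05)(-0.35)] = 0.0175
  C_22 = (0.90)(0.95) − (-0.05)(-0.35) = 0.8375
  C_23 = −[(0.90)(-0.35) − (0.00)(-0.35)] = 0.3150
  C_31 = (0.00)(-0.10) − (-0.05)(0.95) = 0.0475
  C_32 = −[(0.90)(-0.10) − (-0.05)(-0.40)] = 0.1100
  C_33 = (0.90)(0.95) − (0.00)(-0.40) = 0.8550
det(I−A) = Σ_j (I−A)_1j·C_1j = (0.90)(0.8675) + (0.00)(0.4150) + (-0.05)(0.4725) = 0.757125
adj(I−A) = Cᵀ =
  [ 0.8675   0.0175   0.0475]
  [ 0.4150   0.8375   0.1100]
  [ 0.4725   0.3150   0.8550]
(I − A)⁻¹ = adj(I−A) / det(I−A) ≈
  [   1.1458     0.0231     0.0627]
  [   0.5481     1.1062     0.1453]
  [   0.6241     0.4160     1.1293]
Δx = (I − A)⁻¹ Δd with Δd having +10 in the Sector 1 component and 0 elsewhere.
So Δx_2 = L_21 · (+10), where L_21 = adj(I−A)_21 / det(I−A) = 0.4150 / 0.757125.
Δx_2 = 0.4150 × (+10) / 0.757125 = 4.15 / 0.757125 ≈ 5.5.

Δx_2 = 5.5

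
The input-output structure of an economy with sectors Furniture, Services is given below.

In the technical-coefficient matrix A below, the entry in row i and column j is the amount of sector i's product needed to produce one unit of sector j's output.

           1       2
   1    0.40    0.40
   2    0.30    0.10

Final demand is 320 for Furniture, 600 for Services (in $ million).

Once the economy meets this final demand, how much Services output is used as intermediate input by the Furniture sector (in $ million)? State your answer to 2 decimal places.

I − A =
  [   0.60    -0.40]
  [  -0.30     0.90]
det(I−A) = (0.60)(0.90) − (-0.40)(-0.30) = 0.4200
adj(I−A) = [[0.90, 0.40], [0.30, 0.60]]
(I − A)⁻¹ = adj(I−A) / det(I−A) ≈
  [   2.1429     0.9524]
  [   0.7143     1.4286]
First solve x = (I − A)⁻¹ d = adj(I−A)·d / det(I−A); in particular x_1 = (0.90·320 + 0.40·600) / 0.4200 = 528.00 / 0.4200 ≈ 1257.1429.
Intermediate flow from 2 to 1: z_21 = a_21 · x_1 = 0.30 × 528.00 / 0.4200 = 158.40 / 0.4200 ≈ 377.14.

z_21 = 377.14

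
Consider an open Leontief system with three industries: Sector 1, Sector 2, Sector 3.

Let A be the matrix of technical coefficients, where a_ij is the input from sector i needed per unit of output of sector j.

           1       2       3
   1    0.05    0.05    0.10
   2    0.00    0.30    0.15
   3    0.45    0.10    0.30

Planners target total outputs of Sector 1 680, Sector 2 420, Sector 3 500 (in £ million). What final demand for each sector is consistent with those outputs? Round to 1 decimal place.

I − A =
  [   0.95    -0.05    -0.10]
  [   0.00     0.70    -0.15]
  [  -0.45    -0.10     0.70]
d = (I − A) x:
  d_1 = (+0.95)·680 + (-0.05)·420 + (-0.10)·500 = 575.0
  d_2 = (+0.00)·680 + (+0.70)·420 + (-0.15)·500 = 219.0
  d_3 = (-0.45)·680 + (-0.10)·420 + (+0.70)·500 = 2.0

d_1 = 575.0, d_2 = 219.0, d_3 = 2.0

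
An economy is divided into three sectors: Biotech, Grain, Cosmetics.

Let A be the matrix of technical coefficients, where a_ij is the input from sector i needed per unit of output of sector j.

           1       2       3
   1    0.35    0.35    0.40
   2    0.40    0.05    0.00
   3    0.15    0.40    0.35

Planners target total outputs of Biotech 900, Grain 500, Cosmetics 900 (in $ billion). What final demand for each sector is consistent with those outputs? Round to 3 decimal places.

I − A =
  [   0.65    -0.35    -0.40]
  [  -0.40     0.95     0.00]
  [  -0.15    -0.40     0.65]
d = (I − A) x:
  d_1 = (+0.65)·900 + (-0.35)·500 + (-0.40)·900 = 50.000
  d_2 = (-0.40)·900 + (+0.95)·500 + (+0.00)·900 = 115.000
  d_3 = (-0.15)·900 + (-0.40)·500 + (+0.65)·900 = 250.000

d_1 = 50.000, d_2 = 115.000, d_3 = 250.000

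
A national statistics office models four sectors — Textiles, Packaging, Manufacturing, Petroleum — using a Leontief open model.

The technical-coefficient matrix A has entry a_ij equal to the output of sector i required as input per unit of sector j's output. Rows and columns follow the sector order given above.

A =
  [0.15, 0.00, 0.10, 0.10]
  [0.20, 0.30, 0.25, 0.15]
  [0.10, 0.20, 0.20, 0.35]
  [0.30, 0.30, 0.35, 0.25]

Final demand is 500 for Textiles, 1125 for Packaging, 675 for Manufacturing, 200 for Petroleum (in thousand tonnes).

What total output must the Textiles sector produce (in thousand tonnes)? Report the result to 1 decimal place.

x_1 = 1662.2

I − A =
  [   0.85     0.00    -0.10    -0.10]
  [  -0.20     0.70    -0.25    -0.15]
  [  -0.10    -0.20     0.80    -0.35]
  [  -0.30    -0.30    -0.35     0.75]
Compute the cofactors C_ij = (−1)^(i+j)·(3×3 minor ij) of I−A; the adjugate is their transpose:
adj(I−A) = Cᵀ =
  [ 0.224000   0.056500   0.080000   0.078500]
  [ 0.181750   0.360375   0.223000   0.200375]
  [ 0.181500   0.213750   0.381000   0.244750]
  [ 0.247000   0.266500   0.299000   0.422500]
det(I−A) = Σ_j (I−A)_1j·C_1j = (0.85)(0.224000) + (0.00)(0.181750) + (-0.10)(0.181500) + (-0.10)(0.247000) = 0.14755
(I − A)⁻¹ = adj(I−A) / det(I−A) ≈
  [   1.5181     0.3829     0.5422     0.5320]
  [   1.2318     2.4424     1.5114     1.3580]
  [   1.2301     1.4487     2.5822     1.6588]
  [   1.6740     1.8062     2.0264     2.8634]
x = (I − A)⁻¹ d = adj(I−A)·d / det(I−A), with det(I−A) = 0.14755:
  x_1 = (0.224000·500 + 0.056500·1125 + 0.080000·675 + 0.078500·200) / 0.14755 = 245.2625 / 0.14755 ≈ 1662.2
  x_2 = (0.181750·500 + 0.360375·1125 + 0.223000·675 + 0.200375·200) / 0.14755 = 686.896875 / 0.14755 ≈ 4655.3
  x_3 = (0.181500·500 + 0.213750·1125 + 0.381000·675 + 0.244750·200) / 0.14755 = 637.34375 / 0.14755 ≈ 4319.5
  x_4 = (0.247000·500 + 0.266500·1125 + 0.299000·675 + 0.422500·200) / 0.14755 = 709.6375 / 0.14755 ≈ 4809.5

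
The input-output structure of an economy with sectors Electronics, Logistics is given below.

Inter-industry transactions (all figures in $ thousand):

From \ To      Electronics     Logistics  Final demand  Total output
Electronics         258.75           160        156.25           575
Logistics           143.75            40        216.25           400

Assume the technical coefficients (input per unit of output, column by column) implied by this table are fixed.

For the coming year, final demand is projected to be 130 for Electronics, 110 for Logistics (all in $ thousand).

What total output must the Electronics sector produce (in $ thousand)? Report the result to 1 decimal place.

Technical coefficients a_ij = z_ij / X_j:
  a_EE = 258.75/575 = 0.45, a_LE = 143.75/575 = 0.25
  a_EL = 160/400 = 0.40, a_LL = 40/400 = 0.10
I − A =
  [   0.55    -0.40]
  [  -0.25     0.90]
det(I−A) = (0.55)(0.90) − (-0.40)(-0.25) = 0.3950
adj(I−A) = [[0.90, 0.40], [0.25, 0.55]]
(I − A)⁻¹ = adj(I−A) / det(I−A) ≈
  [   2.2785     1.0127]
  [   0.6329     1.3924]
x = (I − A)⁻¹ d = adj(I−A)·d / det(I−A), with det(I−A) = 0.3950:
  x_E = (0.90·130 + 0.40·110) / 0.3950 = 161.00 / 0.3950 ≈ 407.6
  x_L = (0.25·130 + 0.55·110) / 0.3950 = 93.00 / 0.3950 ≈ 235.4

x_E = 407.6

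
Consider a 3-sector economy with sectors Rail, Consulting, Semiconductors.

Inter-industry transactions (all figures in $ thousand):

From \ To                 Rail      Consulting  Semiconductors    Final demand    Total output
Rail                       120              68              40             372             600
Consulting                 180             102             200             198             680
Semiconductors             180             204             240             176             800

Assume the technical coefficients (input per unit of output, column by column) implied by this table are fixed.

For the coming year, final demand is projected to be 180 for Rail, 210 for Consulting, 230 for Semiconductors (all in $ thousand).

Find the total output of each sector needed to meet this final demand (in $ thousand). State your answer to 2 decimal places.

x_1 = 342.94, x_2 = 581.23, x_3 = 724.65

Technical coefficients a_ij = z_ij / X_j:
  a_11 = 120/600 = 0.20, a_21 = 180/600 = 0.30, a_31 = 180/600 = 0.30
  a_12 = 68/680 = 0.10, a_22 = 102/680 = 0.15, a_32 = 204/680 = 0.30
  a_13 = 40/800 = 0.05, a_23 = 200/800 = 0.25, a_33 = 240/800 = 0.30
I − A =
  [   0.80    -0.10    -0.05]
  [  -0.30     0.85    -0.25]
  [  -0.30    -0.30     0.70]
Cofactors of I−A, C_ij = (−1)^(i+j)·(minor ij) (rows/columns in the sector order above):
  C_11 = (0.85)(0.70) − (-0.25)(-0.30) = 0.5200
  C_12 = −[(-0.30)(0.70) − (-0.25)(-0.30)] = 0.2850
  C_13 = (-0.30)(-0.30) − (0.85)(-0.30) = 0.3450
  C_21 = −[(-0.10)(0.70) − (-0.05)(-0.30)] = 0.0850
  C_22 = (0.80)(0.70) − (-0.05)(-0.30) = 0.5450
  C_23 = −[(0.80)(-0.30) − (-0.10)(-0.30)] = 0.2700
  C_31 = (-0.10)(-0.25) − (-0.05)(0.85) = 0.0675
  C_32 = −[(0.80)(-0.25) − (-0.05)(-0.30)] = 0.2150
  C_33 = (0.80)(0.85) − (-0.10)(-0.30) = 0.6500
det(I−A) = Σ_j (I−A)_1j·C_1j = (0.80)(0.5200) + (-0.10)(0.2850) + (-0.05)(0.3450) = 0.37025
adj(I−A) = Cᵀ =
  [ 0.5200   0.0850   0.0675]
  [ 0.2850   0.5450   0.2150]
  [ 0.3450   0.2700   0.6500]
(I − A)⁻¹ = adj(I−A) / det(I−A) ≈
  [   1.4045     0.2296     0.1823]
  [   0.7698     1.4720     0.5807]
  [   0.9318     0.7292     1.7556]
x = (I − A)⁻¹ d = adj(I−A)·d / det(I−A), with det(I−A) = 0.37025:
  x_1 = (0.5200·180 + 0.0850·210 + 0.0675·230) / 0.37025 = 126.975 / 0.37025 ≈ 342.94
  x_2 = (0.2850·180 + 0.5450·210 + 0.2150·230) / 0.37025 = 215.20 / 0.37025 ≈ 581.23
  x_3 = (0.3450·180 + 0.2700·210 + 0.6500·230) / 0.37025 = 268.30 / 0.37025 ≈ 724.65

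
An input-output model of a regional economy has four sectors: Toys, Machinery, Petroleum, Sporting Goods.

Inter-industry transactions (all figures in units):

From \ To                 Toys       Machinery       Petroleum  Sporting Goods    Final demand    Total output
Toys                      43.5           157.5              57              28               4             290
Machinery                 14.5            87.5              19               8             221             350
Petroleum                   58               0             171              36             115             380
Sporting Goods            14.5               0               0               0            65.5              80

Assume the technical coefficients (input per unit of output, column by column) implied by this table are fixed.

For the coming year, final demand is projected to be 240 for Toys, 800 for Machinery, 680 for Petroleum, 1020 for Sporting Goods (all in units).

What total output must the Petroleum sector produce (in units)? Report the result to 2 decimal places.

x_P = 2912.07

Technical coefficients a_ij = z_ij / X_j:
  a_TT = 43.5/290 = 0.15, a_MT = 14.5/290 = 0.05, a_PT = 58/290 = 0.20, a_ST = 14.5/290 = 0.05
  a_TM = 157.5/350 = 0.45, a_MM = 87.5/350 = 0.25, a_PM = 0/350 = 0.00, a_SM = 0/350 = 0.00
  a_TP = 57/380 = 0.15, a_MP = 19/380 = 0.05, a_PP = 171/380 = 0.45, a_SP = 0/380 = 0.00
  a_TS = 28/80 = 0.35, a_MS = 8/80 = 0.10, a_PS = 36/80 = 0.45, a_SS = 0/80 = 0.00
I − A =
  [   0.85    -0.45    -0.15    -0.35]
  [  -0.05     0.75    -0.05    -0.10]
  [  -0.20     0.00     0.55    -0.45]
  [  -0.05     0.00     0.00     1.00]
Compute the cofactors C_ij = (−1)^(i+j)·(3×3 minor ij) of I−A; the adjugate is their transpose:
adj(I−A) = Cᵀ =
  [ 0.412500   0.247500   0.135000   0.229875]
  [ 0.041375   0.424500   0.049875   0.079375]
  [ 0.166875   0.100125   0.599625   0.338250]
  [ 0.020625   0.012375   0.006750   0.311250]
det(I−A) = Σ_j (I−A)_1j·C_1j = (0.85)(0.412500) + (-0.45)(0.041375) + (-0.15)(0.166875) + (-0.35)(0.020625) = 0.29975625
(I − A)⁻¹ = adj(I−A) / det(I−A) ≈
  [   1.3761     0.8257     0.4504     0.7669]
  [   0.1380     1.4162     0.1664     0.2648]
  [   0.5567     0.3340     2.0004     1.1284]
  [   0.0688     0.0413     0.0225     1.0383]
x = (I − A)⁻¹ d = adj(I−A)·d / det(I−A), with det(I−A) = 0.29975625:
  x_T = (0.412500·240 + 0.247500·800 + 0.135000·680 + 0.229875·1020) / 0.29975625 = 623.2725 / 0.29975625 ≈ 2079.26
  x_M = (0.041375·240 + 0.424500·800 + 0.049875·680 + 0.079375·1020) / 0.29975625 = 464.4075 / 0.29975625 ≈ 1549.28
  x_P = (0.166875·240 + 0.100125·800 + 0.599625·680 + 0.338250·1020) / 0.29975625 = 872.91 / 0.29975625 ≈ 2912.07
  x_S = (0.020625·240 + 0.012375·800 + 0.006750·680 + 0.311250·1020) / 0.29975625 = 336.915 / 0.29975625 ≈ 1123.96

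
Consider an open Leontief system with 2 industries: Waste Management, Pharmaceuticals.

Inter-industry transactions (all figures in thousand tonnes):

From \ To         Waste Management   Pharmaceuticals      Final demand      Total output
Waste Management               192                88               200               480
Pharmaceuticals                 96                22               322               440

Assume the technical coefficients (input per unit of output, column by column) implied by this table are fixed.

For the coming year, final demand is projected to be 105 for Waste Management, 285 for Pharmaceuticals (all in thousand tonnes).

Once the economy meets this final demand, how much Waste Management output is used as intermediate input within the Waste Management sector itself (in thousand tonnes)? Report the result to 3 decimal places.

Technical coefficients a_ij = z_ij / X_j:
  a_11 = 192/480 = 0.40, a_21 = 96/480 = 0.20
  a_12 = 88/440 = 0.20, a_22 = 22/440 = 0.05
I − A =
  [   0.60    -0.20]
  [  -0.20     0.95]
det(I−A) = (0.60)(0.95) − (-0.20)(-0.20) = 0.5300
adj(I−A) = [[0.95, 0.20], [0.20, 0.60]]
(I − A)⁻¹ = adj(I−A) / det(I−A) ≈
  [   1.7925     0.3774]
  [   0.3774     1.1321]
First solve x = (I − A)⁻¹ d = adj(I−A)·d / det(I−A); in particular x_1 = (0.95·105 + 0.20·285) / 0.5300 = 156.75 / 0.5300 ≈ 295.75472.
Intermediate flow from 1 to 1: z_11 = a_11 · x_1 = 0.40 × 156.75 / 0.5300 = 62.70 / 0.5300 ≈ 118.302.

z_11 = 118.302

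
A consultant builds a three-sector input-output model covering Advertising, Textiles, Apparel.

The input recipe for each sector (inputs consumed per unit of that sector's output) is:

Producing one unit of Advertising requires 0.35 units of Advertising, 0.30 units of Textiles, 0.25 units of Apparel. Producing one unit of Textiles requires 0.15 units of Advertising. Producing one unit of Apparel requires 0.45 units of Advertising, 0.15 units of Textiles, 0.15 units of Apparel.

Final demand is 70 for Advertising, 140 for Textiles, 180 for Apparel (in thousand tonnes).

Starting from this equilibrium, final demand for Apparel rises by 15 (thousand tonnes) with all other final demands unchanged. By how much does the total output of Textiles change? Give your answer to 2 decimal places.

Δx_2 = 8.80

I − A =
  [   0.65    -0.15    -0.45]
  [  -0.30     1.00    -0.15]
  [  -0.25     0.00     0.85]
Cofactors of I−A, C_ij = (−1)^(i+j)·(minor ij) (rows/columns in the sector order above):
  C_11 = (1.00)(0.85) − (-0.15)(0.00) = 0.8500
  C_12 = −[(-0.30)(0.85) − (-0.15)(-0.25)] = 0.2925
  C_13 = (-0.30)(0.00) − (1.00)(-0.25) = 0.2500
  C_21 = −[(-0.15)(0.85) − (-0.45)(0.00)] = 0.1275
  C_22 = (0.65)(0.85) − (-0.45)(-0.25) = 0.4400
  C_23 = −[(0.65)(0.00) − (-0.15)(-0.25)] = 0.0375
  C_31 = (-0.15)(-0.15) − (-0.45)(1.00) = 0.4725
  C_32 = −[(0.65)(-0.15) − (-0.45)(-0.30)] = 0.2325
  C_33 = (0.65)(1.00) − (-0.15)(-0.30) = 0.6050
det(I−A) = Σ_j (I−A)_1j·C_1j = (0.65)(0.8500) + (-0.15)(0.2925) + (-0.45)(0.2500) = 0.396125
adj(I−A) = Cᵀ =
  [ 0.8500   0.1275   0.4725]
  [ 0.2925   0.4400   0.2325]
  [ 0.2500   0.0375   0.6050]
(I − A)⁻¹ = adj(I−A) / det(I−A) ≈
  [   2.1458     0.3219     1.1928]
  [   0.7384     1.1108     0.5869]
  [   0.6311     0.0947     1.5273]
Δx = (I − A)⁻¹ Δd with Δd having +15 in the Apparel component and 0 elsewhere.
So Δx_2 = L_23 · (+15), where L_23 = adj(I−A)_23 / det(I−A) = 0.2325 / 0.396125.
Δx_2 = 0.2325 × (+15) / 0.396125 = 3.4875 / 0.396125 ≈ 8.80.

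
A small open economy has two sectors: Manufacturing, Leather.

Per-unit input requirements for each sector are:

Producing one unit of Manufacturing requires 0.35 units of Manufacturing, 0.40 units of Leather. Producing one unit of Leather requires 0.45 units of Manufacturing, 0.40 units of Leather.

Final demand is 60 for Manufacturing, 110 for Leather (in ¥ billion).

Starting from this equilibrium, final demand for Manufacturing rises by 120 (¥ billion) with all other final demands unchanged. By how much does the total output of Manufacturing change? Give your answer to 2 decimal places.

Δx_1 = 342.86

I − A =
  [   0.65    -0.45]
  [  -0.40     0.60]
det(I−A) = (0.65)(0.60) − (-0.45)(-0.40) = 0.2100
adj(I−A) = [[0.60, 0.45], [0.40, 0.65]]
(I − A)⁻¹ = adj(I−A) / det(I−A) ≈
  [   2.8571     2.1429]
  [   1.9048     3.0952]
Δx = (I − A)⁻¹ Δd with Δd having +120 in the Manufacturing component and 0 elsewhere.
So Δx_1 = L_11 · (+120), where L_11 = adj(I−A)_11 / det(I−A) = 0.60 / 0.2100.
Δx_1 = 0.60 × (+120) / 0.2100 = 72.00 / 0.2100 ≈ 342.86.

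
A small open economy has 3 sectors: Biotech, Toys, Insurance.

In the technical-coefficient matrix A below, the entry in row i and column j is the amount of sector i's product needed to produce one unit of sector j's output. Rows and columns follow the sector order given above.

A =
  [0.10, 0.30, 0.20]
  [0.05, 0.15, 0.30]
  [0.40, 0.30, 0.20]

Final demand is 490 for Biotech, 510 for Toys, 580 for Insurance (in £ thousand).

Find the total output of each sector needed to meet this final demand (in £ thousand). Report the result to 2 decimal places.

I − A =
  [   0.90    -0.30    -0.20]
  [  -0.05     0.85    -0.30]
  [  -0.40    -0.30     0.80]
Cofactors of I−A, C_ij = (−1)^(i+j)·(minor ij) (rows/columns in the sector order above):
  C_11 = (0.85)(0.80) − (-0.30)(-0.30) = 0.5900
  C_12 = −[(-0.05)(0.80) − (-0.30)(-0.40)] = 0.1600
  C_13 = (-0.05)(-0.30) − (0.85)(-0.40) = 0.3550
  C_21 = −[(-0.30)(0.80) − (-0.20)(-0.30)] = 0.3000
  C_22 = (0.90)(0.80) − (-0.20)(-0.40) = 0.6400
  C_23 = −[(0.90)(-0.30) − (-0.30)(-0.40)] = 0.3900
  C_31 = (-0.30)(-0.30) − (-0.20)(0.85) = 0.2600
  C_32 = −[(0.90)(-0.30) − (-0.20)(-0.05)] = 0.2800
  C_33 = (0.90)(0.85) − (-0.30)(-0.05) = 0.7500
det(I−A) = Σ_j (I−A)_1j·C_1j = (0.90)(0.5900) + (-0.30)(0.1600) + (-0.20)(0.3550) = 0.4120
adj(I−A) = Cᵀ =
  [ 0.5900   0.3000   0.2600]
  [ 0.1600   0.6400   0.2800]
  [ 0.3550   0.3900   0.7500]
(I − A)⁻¹ = adj(I−A) / det(I−A) ≈
  [   1.4320     0.7282     0.6311]
  [   0.3883     1.5534     0.6796]
  [   0.8617     0.9466     1.8204]
x = (I − A)⁻¹ d = adj(I−A)·d / det(I−A), with det(I−A) = 0.4120:
  x_1 = (0.5900·490 + 0.3000·510 + 0.2600·580) / 0.4120 = 592.90 / 0.4120 ≈ 1439.08
  x_2 = (0.1600·490 + 0.6400·510 + 0.2800·580) / 0.4120 = 567.20 / 0.4120 ≈ 1376.70
  x_3 = (0.3550·490 + 0.3900·510 + 0.7500·580) / 0.4120 = 807.85 / 0.4120 ≈ 1960.80

x_1 = 1439.08, x_2 = 1376.70, x_3 = 1960.80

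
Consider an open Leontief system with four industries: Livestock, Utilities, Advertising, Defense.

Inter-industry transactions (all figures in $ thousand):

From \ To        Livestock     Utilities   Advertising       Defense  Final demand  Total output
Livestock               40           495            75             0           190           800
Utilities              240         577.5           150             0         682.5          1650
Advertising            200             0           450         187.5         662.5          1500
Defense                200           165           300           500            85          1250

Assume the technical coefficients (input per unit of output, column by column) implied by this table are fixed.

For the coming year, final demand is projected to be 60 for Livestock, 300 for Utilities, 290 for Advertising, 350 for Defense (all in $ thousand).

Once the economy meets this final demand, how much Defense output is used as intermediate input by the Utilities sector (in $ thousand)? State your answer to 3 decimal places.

Technical coefficients a_ij = z_ij / X_j:
  a_LL = 40/800 = 0.05, a_UL = 240/800 = 0.30, a_AL = 200/800 = 0.25, a_DL = 200/800 = 0.25
  a_LU = 495/1650 = 0.30, a_UU = 577.5/1650 = 0.35, a_AU = 0/1650 = 0.00, a_DU = 165/1650 = 0.10
  a_LA = 75/1500 = 0.05, a_UA = 150/1500 = 0.10, a_AA = 450/1500 = 0.30, a_DA = 300/1500 = 0.20
  a_LD = 0/1250 = 0.00, a_UD = 0/1250 = 0.00, a_AD = 187.5/1250 = 0.15, a_DD = 500/1250 = 0.40
I − A =
  [   0.95    -0.30    -0.05     0.00]
  [  -0.30     0.65    -0.10     0.00]
  [  -0.25     0.00     0.70    -0.15]
  [  -0.25    -0.10    -0.20     0.60]
Compute the cofactors C_ij = (−1)^(i+j)·(3×3 minor ij) of I−A; the adjugate is their transpose:
adj(I−A) = Cᵀ =
  [ 0.252000   0.117750   0.037500   0.009375]
  [ 0.135750   0.361125   0.066000   0.016500]
  [ 0.126375   0.070500   0.316500   0.079125]
  [ 0.169750   0.132750   0.132125   0.353625]
det(I−A) = Σ_j (I−A)_1j·C_1j = (0.95)(0.252000) + (-0.30)(0.135750) + (-0.05)(0.126375) + (0.00)(0.169750) = 0.19235625
(I − A)⁻¹ = adj(I−A) / det(I−A) ≈
  [   1.3101     0.6121     0.1950     0.0487]
  [   0.7057     1.8774     0.3431     0.0858]
  [   0.6570     0.3665     1.6454     0.4113]
  [   0.8825     0.6901     0.6869     1.8384]
First solve x = (I − A)⁻¹ d = adj(I−A)·d / det(I−A); in particular x_U = (0.135750·60 + 0.361125·300 + 0.066000·290 + 0.016500·350) / 0.19235625 = 141.3975 / 0.19235625 ≈ 735.08139.
Intermediate flow from D to U: z_DU = a_DU · x_U = 0.10 × 141.3975 / 0.19235625 = 14.13975 / 0.19235625 ≈ 73.508.

z_DU = 73.508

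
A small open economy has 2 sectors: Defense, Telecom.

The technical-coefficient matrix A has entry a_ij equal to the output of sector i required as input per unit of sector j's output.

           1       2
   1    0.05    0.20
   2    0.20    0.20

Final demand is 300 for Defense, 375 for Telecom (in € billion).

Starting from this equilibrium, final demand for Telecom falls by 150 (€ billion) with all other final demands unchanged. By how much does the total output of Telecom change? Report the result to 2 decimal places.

Δx_2 = -197.92

I − A =
  [   0.95    -0.20]
  [  -0.20     0.80]
det(I−A) = (0.95)(0.80) − (-0.20)(-0.20) = 0.7200
adj(I−A) = [[0.80, 0.20], [0.20, 0.95]]
(I − A)⁻¹ = adj(I−A) / det(I−A) ≈
  [   1.1111     0.2778]
  [   0.2778     1.3194]
Δx = (I − A)⁻¹ Δd with Δd having -150 in the Telecom component and 0 elsewhere.
So Δx_2 = L_22 · (-150), where L_22 = adj(I−A)_22 / det(I−A) = 0.95 / 0.7200.
Δx_2 = 0.95 × (-150) / 0.7200 = -142.50 / 0.7200 ≈ -197.92.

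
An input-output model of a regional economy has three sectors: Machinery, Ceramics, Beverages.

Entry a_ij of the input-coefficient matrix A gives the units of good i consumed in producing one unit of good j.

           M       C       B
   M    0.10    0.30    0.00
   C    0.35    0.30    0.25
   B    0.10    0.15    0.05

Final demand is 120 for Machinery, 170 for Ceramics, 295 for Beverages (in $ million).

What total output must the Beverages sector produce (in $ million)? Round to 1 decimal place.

I − A =
  [   0.90    -0.30     0.00]
  [  -0.35     0.70    -0.25]
  [  -0.10    -0.15     0.95]
Cofactors of I−A, C_ij = (−1)^(i+j)·(minor ij) (rows/columns in the sector order above):
  C_11 = (0.70)(0.95) − (-0.25)(-0.15) = 0.6275
  C_12 = −[(-0.35)(0.95) − (-0.25)(-0.10)] = 0.3575
  C_13 = (-0.35)(-0.15) − (0.70)(-0.10) = 0.1225
  C_21 = −[(-0.30)(0.95) − (0.00)(-0.15)] = 0.2850
  C_22 = (0.90)(0.95) − (0.00)(-0.10) = 0.8550
  C_23 = −[(0.90)(-0.15) − (-0.30)(-0.10)] = 0.1650
  C_31 = (-0.30)(-0.25) − (0.00)(0.70) = 0.0750
  C_32 = −[(0.90)(-0.25) − (0.00)(-0.35)] = 0.2250
  C_33 = (0.90)(0.70) − (-0.30)(-0.35) = 0.5250
det(I−A) = Σ_j (I−A)_1j·C_1j = (0.90)(0.6275) + (-0.30)(0.3575) + (0.00)(0.1225) = 0.4575
adj(I−A) = Cᵀ =
  [ 0.6275   0.2850   0.0750]
  [ 0.3575   0.8550   0.2250]
  [ 0.1225   0.1650   0.5250]
(I − A)⁻¹ = adj(I−A) / det(I−A) ≈
  [   1.3716     0.6230     0.1639]
  [   0.7814     1.8689     0.4918]
  [   0.2678     0.3607     1.1475]
x = (I − A)⁻¹ d = adj(I−A)·d / det(I−A), with det(I−A) = 0.4575:
  x_M = (0.6275·120 + 0.2850·170 + 0.0750·295) / 0.4575 = 145.875 / 0.4575 ≈ 318.9
  x_C = (0.3575·120 + 0.8550·170 + 0.2250·295) / 0.4575 = 254.625 / 0.4575 ≈ 556.6
  x_B = (0.1225·120 + 0.1650·170 + 0.5250·295) / 0.4575 = 197.625 / 0.4575 ≈ 432.0

x_B = 432.0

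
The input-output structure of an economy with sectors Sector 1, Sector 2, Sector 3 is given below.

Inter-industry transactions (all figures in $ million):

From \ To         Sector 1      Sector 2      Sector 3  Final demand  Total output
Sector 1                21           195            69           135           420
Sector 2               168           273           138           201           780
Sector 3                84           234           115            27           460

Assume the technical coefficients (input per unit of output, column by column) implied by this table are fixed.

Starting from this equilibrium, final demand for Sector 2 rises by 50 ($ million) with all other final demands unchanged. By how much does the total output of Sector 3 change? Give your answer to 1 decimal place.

Technical coefficients a_ij = z_ij / X_j:
  a_11 = 21/420 = 0.05, a_21 = 168/420 = 0.40, a_31 = 84/420 = 0.20
  a_12 = 195/780 = 0.25, a_22 = 273/780 = 0.35, a_32 = 234/780 = 0.30
  a_13 = 69/460 = 0.15, a_23 = 138/460 = 0.30, a_33 = 115/460 = 0.25
I − A =
  [   0.95    -0.25    -0.15]
  [  -0.40     0.65    -0.30]
  [  -0.20    -0.30     0.75]
Cofactors of I−A, C_ij = (−1)^(i+j)·(minor ij) (rows/columns in the sector order above):
  C_11 = (0.65)(0.75) − (-0.30)(-0.30) = 0.3975
  C_12 = −[(-0.40)(0.75) − (-0.30)(-0.20)] = 0.3600
  C_13 = (-0.40)(-0.30) − (0.65)(-0.20) = 0.2500
  C_21 = −[(-0.25)(0.75) − (-0.15)(-0.30)] = 0.2325
  C_22 = (0.95)(0.75) − (-0.15)(-0.20) = 0.6825
  C_23 = −[(0.95)(-0.30) − (-0.25)(-0.20)] = 0.3350
  C_31 = (-0.25)(-0.30) − (-0.15)(0.65) = 0.1725
  C_32 = −[(0.95)(-0.30) − (-0.15)(-0.40)] = 0.3450
  C_33 = (0.95)(0.65) − (-0.25)(-0.40) = 0.5175
det(I−A) = Σ_j (I−A)_1j·C_1j = (0.95)(0.3975) + (-0.25)(0.3600) + (-0.15)(0.2500) = 0.250125
adj(I−A) = Cᵀ =
  [ 0.3975   0.2325   0.1725]
  [ 0.3600   0.6825   0.3450]
  [ 0.2500   0.3350   0.5175]
(I − A)⁻¹ = adj(I−A) / det(I−A) ≈
  [   1.5892     0.9295     0.6897]
  [   1.4393     2.7286     1.3793]
  [   0.9995     1.3393     2.0690]
Δx = (I − A)⁻¹ Δd with Δd having +50 in the Sector 2 component and 0 elsewhere.
So Δx_3 = L_32 · (+50), where L_32 = adj(I−A)_32 / det(I−A) = 0.3350 / 0.250125.
Δx_3 = 0.3350 × (+50) / 0.250125 = 16.75 / 0.250125 ≈ 67.0.

Δx_3 = 67.0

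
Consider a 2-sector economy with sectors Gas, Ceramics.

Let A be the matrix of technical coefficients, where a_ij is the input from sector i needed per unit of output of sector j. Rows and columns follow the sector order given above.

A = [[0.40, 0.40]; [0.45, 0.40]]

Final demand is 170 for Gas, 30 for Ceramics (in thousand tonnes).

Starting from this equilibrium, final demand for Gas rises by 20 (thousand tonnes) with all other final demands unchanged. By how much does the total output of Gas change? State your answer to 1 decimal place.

I − A =
  [   0.60    -0.40]
  [  -0.45     0.60]
det(I−A) = (0.60)(0.60) − (-0.40)(-0.45) = 0.1800
adj(I−A) = [[0.60, 0.40], [0.45, 0.60]]
(I − A)⁻¹ = adj(I−A) / det(I−A) ≈
  [   3.3333     2.2222]
  [   2.5000     3.3333]
Δx = (I − A)⁻¹ Δd with Δd having +20 in the Gas component and 0 elsewhere.
So Δx_G = L_GG · (+20), where L_GG = adj(I−A)_GG / det(I−A) = 0.60 / 0.1800.
Δx_G = 0.60 × (+20) / 0.1800 = 12.00 / 0.1800 ≈ 66.7.

Δx_G = 66.7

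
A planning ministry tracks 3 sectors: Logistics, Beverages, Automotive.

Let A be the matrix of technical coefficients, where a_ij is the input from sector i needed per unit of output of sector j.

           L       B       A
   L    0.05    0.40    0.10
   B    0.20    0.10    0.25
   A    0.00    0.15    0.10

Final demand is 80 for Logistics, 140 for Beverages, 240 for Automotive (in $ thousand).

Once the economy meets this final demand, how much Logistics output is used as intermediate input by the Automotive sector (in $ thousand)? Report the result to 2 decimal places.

I − A =
  [   0.95    -0.40    -0.10]
  [  -0.20     0.90    -0.25]
  [   0.00    -0.15     0.90]
Cofactors of I−A, C_ij = (−1)^(i+j)·(minor ij) (rows/columns in the sector order above):
  C_11 = (0.90)(0.90) − (-0.25)(-0.15) = 0.7725
  C_12 = −[(-0.20)(0.90) − (-0.25)(0.00)] = 0.1800
  C_13 = (-0.20)(-0.15) − (0.90)(0.00) = 0.0300
  C_21 = −[(-0.40)(0.90) − (-0.10)(-0.15)] = 0.3750
  C_22 = (0.95)(0.90) − (-0.10)(0.00) = 0.8550
  C_23 = −[(0.95)(-0.15) − (-0.40)(0.00)] = 0.1425
  C_31 = (-0.40)(-0.25) − (-0.10)(0.90) = 0.1900
  C_32 = −[(0.95)(-0.25) − (-0.10)(-0.20)] = 0.2575
  C_33 = (0.95)(0.90) − (-0.40)(-0.20) = 0.7750
det(I−A) = Σ_j (I−A)_1j·C_1j = (0.95)(0.7725) + (-0.40)(0.1800) + (-0.10)(0.0300) = 0.658875
adj(I−A) = Cᵀ =
  [ 0.7725   0.3750   0.1900]
  [ 0.1800   0.8550   0.2575]
  [ 0.0300   0.1425   0.7750]
(I − A)⁻¹ = adj(I−A) / det(I−A) ≈
  [   1.1725     0.5692     0.2884]
  [   0.2732     1.2977     0.3908]
  [   0.0455     0.2163     1.1762]
First solve x = (I − A)⁻¹ d = adj(I−A)·d / det(I−A); in particular x_A = (0.0300·80 + 0.1425·140 + 0.7750·240) / 0.658875 = 208.35 / 0.658875 ≈ 316.2208.
Intermediate flow from L to A: z_LA = a_LA · x_A = 0.10 × 208.35 / 0.658875 = 20.835 / 0.658875 ≈ 31.62.

z_LA = 31.62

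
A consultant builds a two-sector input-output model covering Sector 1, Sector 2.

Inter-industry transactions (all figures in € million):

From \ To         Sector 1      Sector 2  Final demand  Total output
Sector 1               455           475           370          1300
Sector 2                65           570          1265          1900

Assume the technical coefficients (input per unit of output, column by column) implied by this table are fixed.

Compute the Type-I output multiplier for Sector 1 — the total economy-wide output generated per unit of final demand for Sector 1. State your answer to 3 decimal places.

m_1 = 1.695

Technical coefficients a_ij = z_ij / X_j:
  a_11 = 455/1300 = 0.35, a_21 = 65/1300 = 0.05
  a_12 = 475/1900 = 0.25, a_22 = 570/1900 = 0.30
I − A =
  [   0.65    -0.25]
  [  -0.05     0.70]
det(I−A) = (0.65)(0.70) − (-0.25)(-0.05) = 0.4425
adj(I−A) = [[0.70, 0.25], [0.05, 0.65]]
(I − A)⁻¹ = adj(I−A) / det(I−A) ≈
  [   1.5819     0.5650]
  [   0.1130     1.4689]
The output multiplier for sector j is the column-j sum of the Leontief inverse (I − A)⁻¹ = adj(I−A) / det(I−A).
Column 1 of adj(I−A): (0.70, 0.05); det(I−A) = 0.4425.
m_1 = (0.70 + 0.05) / 0.4425 = 0.75 / 0.4425 ≈ 1.695.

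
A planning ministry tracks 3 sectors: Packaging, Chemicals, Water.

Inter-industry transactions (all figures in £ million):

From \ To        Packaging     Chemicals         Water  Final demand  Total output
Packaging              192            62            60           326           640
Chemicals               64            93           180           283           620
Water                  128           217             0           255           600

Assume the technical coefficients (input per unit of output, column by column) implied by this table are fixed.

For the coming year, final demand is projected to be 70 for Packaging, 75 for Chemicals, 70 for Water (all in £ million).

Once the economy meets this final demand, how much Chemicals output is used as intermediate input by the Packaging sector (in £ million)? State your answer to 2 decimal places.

z_21 = 14.50

Technical coefficients a_ij = z_ij / X_j:
  a_11 = 192/640 = 0.30, a_21 = 64/640 = 0.10, a_31 = 128/640 = 0.20
  a_12 = 62/620 = 0.10, a_22 = 93/620 = 0.15, a_32 = 217/620 = 0.35
  a_13 = 60/600 = 0.10, a_23 = 180/600 = 0.30, a_33 = 0/600 = 0.00
I − A =
  [   0.70    -0.10    -0.10]
  [  -0.10     0.85    -0.30]
  [  -0.20    -0.35     1.00]
Cofactors of I−A, C_ij = (−1)^(i+j)·(minor ij) (rows/columns in the sector order above):
  C_11 = (0.85)(1.00) − (-0.30)(-0.35) = 0.7450
  C_12 = −[(-0.10)(1.00) − (-0.30)(-0.20)] = 0.1600
  C_13 = (-0.10)(-0.35) − (0.85)(-0.20) = 0.2050
  C_21 = −[(-0.10)(1.00) − (-0.10)(-0.35)] = 0.1350
  C_22 = (0.70)(1.00) − (-0.10)(-0.20) = 0.6800
  C_23 = −[(0.70)(-0.35) − (-0.10)(-0.20)] = 0.2650
  C_31 = (-0.10)(-0.30) − (-0.10)(0.85) = 0.1150
  C_32 = −[(0.70)(-0.30) − (-0.10)(-0.10)] = 0.2200
  C_33 = (0.70)(0.85) − (-0.10)(-0.10) = 0.5850
det(I−A) = Σ_j (I−A)_1j·C_1j = (0.70)(0.7450) + (-0.10)(0.1600) + (-0.10)(0.2050) = 0.4850
adj(I−A) = Cᵀ =
  [ 0.7450   0.1350   0.1150]
  [ 0.1600   0.6800   0.2200]
  [ 0.2050   0.2650   0.5850]
(I − A)⁻¹ = adj(I−A) / det(I−A) ≈
  [   1.5361     0.2784     0.2371]
  [   0.3299     1.4021     0.4536]
  [   0.4227     0.5464     1.2062]
First solve x = (I − A)⁻¹ d = adj(I−A)·d / det(I−A); in particular x_1 = (0.7450·70 + 0.1350·75 + 0.1150·70) / 0.4850 = 70.325 / 0.4850 = 145.0000.
Intermediate flow from 2 to 1: z_21 = a_21 · x_1 = 0.10 × 70.325 / 0.4850 = 7.0325 / 0.4850 = 14.50.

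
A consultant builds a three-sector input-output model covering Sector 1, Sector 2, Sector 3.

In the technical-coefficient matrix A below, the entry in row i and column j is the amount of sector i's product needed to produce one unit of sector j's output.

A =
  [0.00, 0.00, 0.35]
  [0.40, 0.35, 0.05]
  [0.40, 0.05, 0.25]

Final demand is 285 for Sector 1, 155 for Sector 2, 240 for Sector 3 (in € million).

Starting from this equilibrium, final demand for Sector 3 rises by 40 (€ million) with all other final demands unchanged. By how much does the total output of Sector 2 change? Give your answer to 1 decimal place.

Δx_2 = 19.6

I − A =
  [   1.00     0.00    -0.35]
  [  -0.40     0.65    -0.05]
  [  -0.40    -0.05     0.75]
Cofactors of I−A, C_ij = (−1)^(i+j)·(minor ij) (rows/columns in the sector order above):
  C_11 = (0.65)(0.75) − (-0.05)(-0.05) = 0.4850
  C_12 = −[(-0.40)(0.75) − (-0.05)(-0.40)] = 0.3200
  C_13 = (-0.40)(-0.05) − (0.65)(-0.40) = 0.2800
  C_21 = −[(0.00)(0.75) − (-0.35)(-0.05)] = 0.0175
  C_22 = (1.00)(0.75) − (-0.35)(-0.40) = 0.6100
  C_23 = −[(1.00)(-0.05) − (0.00)(-0.40)] = 0.0500
  C_31 = (0.00)(-0.05) − (-0.35)(0.65) = 0.2275
  C_32 = −[(1.00)(-0.05) − (-0.35)(-0.40)] = 0.1900
  C_33 = (1.00)(0.65) − (0.00)(-0.40) = 0.6500
det(I−A) = Σ_j (I−A)_1j·C_1j = (1.00)(0.4850) + (0.00)(0.3200) + (-0.35)(0.2800) = 0.3870
adj(I−A) = Cᵀ =
  [ 0.4850   0.0175   0.2275]
  [ 0.3200   0.6100   0.1900]
  [ 0.2800   0.0500   0.6500]
(I − A)⁻¹ = adj(I−A) / det(I−A) ≈
  [   1.2532     0.0452     0.5879]
  [   0.8269     1.5762     0.4910]
  [   0.7235     0.1292     1.6796]
Δx = (I − A)⁻¹ Δd with Δd having +40 in the Sector 3 component and 0 elsewhere.
So Δx_2 = L_23 · (+40), where L_23 = adj(I−A)_23 / det(I−A) = 0.1900 / 0.3870.
Δx_2 = 0.1900 × (+40) / 0.3870 = 7.60 / 0.3870 ≈ 19.6.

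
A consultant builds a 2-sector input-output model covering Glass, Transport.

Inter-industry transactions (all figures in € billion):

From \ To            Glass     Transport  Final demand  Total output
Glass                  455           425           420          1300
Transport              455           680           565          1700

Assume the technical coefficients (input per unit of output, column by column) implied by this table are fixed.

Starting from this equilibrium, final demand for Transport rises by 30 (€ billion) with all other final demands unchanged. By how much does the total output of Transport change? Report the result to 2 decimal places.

Δx_2 = 64.46

Technical coefficients a_ij = z_ij / X_j:
  a_11 = 455/1300 = 0.35, a_21 = 455/1300 = 0.35
  a_12 = 425/1700 = 0.25, a_22 = 680/1700 = 0.40
I − A =
  [   0.65    -0.25]
  [  -0.35     0.60]
det(I−A) = (0.65)(0.60) − (-0.25)(-0.35) = 0.3025
adj(I−A) = [[0.60, 0.25], [0.35, 0.65]]
(I − A)⁻¹ = adj(I−A) / det(I−A) ≈
  [   1.9835     0.8264]
  [   1.1570     2.1488]
Δx = (I − A)⁻¹ Δd with Δd having +30 in the Transport component and 0 elsewhere.
So Δx_2 = L_22 · (+30), where L_22 = adj(I−A)_22 / det(I−A) = 0.65 / 0.3025.
Δx_2 = 0.65 × (+30) / 0.3025 = 19.50 / 0.3025 ≈ 64.46.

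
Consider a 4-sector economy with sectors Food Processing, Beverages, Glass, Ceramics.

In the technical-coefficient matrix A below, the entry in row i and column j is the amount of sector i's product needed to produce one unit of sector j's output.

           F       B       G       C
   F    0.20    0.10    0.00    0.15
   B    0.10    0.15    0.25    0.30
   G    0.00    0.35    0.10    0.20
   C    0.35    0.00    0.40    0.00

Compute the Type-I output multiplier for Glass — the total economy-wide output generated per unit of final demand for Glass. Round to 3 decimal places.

m_G = 3.196

I − A =
  [   0.80    -0.10     0.00    -0.15]
  [  -0.10     0.85    -0.25    -0.30]
  [   0.00    -0.35     0.90    -0.20]
  [  -0.35     0.00    -0.40     1.00]
Compute the cofactors C_ij = (−1)^(i+j)·(3×3 minor ij) of I−A; the adjugate is their transpose:
adj(I−A) = Cᵀ =
  [ 0.567500   0.103000   0.088000   0.133625]
  [ 0.194000   0.608750   0.288875   0.269500]
  [ 0.131250   0.268625   0.614875   0.223250]
  [ 0.251125   0.143500   0.276750   0.533000]
det(I−A) = Σ_j (I−A)_1j·C_1j = (0.80)(0.567500) + (-0.10)(0.194000) + (0.00)(0.131250) + (-0.15)(0.251125) = 0.39693125
(I − A)⁻¹ = adj(I−A) / det(I−A) ≈
  [   1.4297     0.2595     0.2217     0.3366]
  [   0.4887     1.5336     0.7278     0.6790]
  [   0.3307     0.6768     1.5491     0.5624]
  [   0.6327     0.3615     0.6972     1.3428]
The output multiplier for sector j is the column-j sum of the Leontief inverse (I − A)⁻¹ = adj(I−A) / det(I−A).
Column G of adj(I−A): (0.088000, 0.288875, 0.614875, 0.276750); det(I−A) = 0.39693125.
m_G = (0.088000 + 0.288875 + 0.614875 + 0.276750) / 0.39693125 = 1.2685 / 0.39693125 ≈ 3.196.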